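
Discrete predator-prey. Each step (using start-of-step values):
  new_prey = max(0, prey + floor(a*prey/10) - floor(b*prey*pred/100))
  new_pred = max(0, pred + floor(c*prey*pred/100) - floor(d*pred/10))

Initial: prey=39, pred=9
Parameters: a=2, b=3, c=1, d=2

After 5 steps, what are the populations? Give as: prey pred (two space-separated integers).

Answer: 17 15

Derivation:
Step 1: prey: 39+7-10=36; pred: 9+3-1=11
Step 2: prey: 36+7-11=32; pred: 11+3-2=12
Step 3: prey: 32+6-11=27; pred: 12+3-2=13
Step 4: prey: 27+5-10=22; pred: 13+3-2=14
Step 5: prey: 22+4-9=17; pred: 14+3-2=15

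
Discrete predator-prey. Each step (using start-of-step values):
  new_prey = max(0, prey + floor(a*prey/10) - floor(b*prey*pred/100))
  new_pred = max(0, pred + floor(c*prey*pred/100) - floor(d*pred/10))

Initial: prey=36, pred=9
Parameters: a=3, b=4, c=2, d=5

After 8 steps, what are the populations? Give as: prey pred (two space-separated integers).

Answer: 11 5

Derivation:
Step 1: prey: 36+10-12=34; pred: 9+6-4=11
Step 2: prey: 34+10-14=30; pred: 11+7-5=13
Step 3: prey: 30+9-15=24; pred: 13+7-6=14
Step 4: prey: 24+7-13=18; pred: 14+6-7=13
Step 5: prey: 18+5-9=14; pred: 13+4-6=11
Step 6: prey: 14+4-6=12; pred: 11+3-5=9
Step 7: prey: 12+3-4=11; pred: 9+2-4=7
Step 8: prey: 11+3-3=11; pred: 7+1-3=5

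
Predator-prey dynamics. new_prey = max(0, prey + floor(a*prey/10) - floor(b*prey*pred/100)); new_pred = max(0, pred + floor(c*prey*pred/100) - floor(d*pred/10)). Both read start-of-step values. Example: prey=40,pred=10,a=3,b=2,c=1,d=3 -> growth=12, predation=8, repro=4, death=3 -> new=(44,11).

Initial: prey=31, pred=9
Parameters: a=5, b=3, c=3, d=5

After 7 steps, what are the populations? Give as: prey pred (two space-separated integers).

Step 1: prey: 31+15-8=38; pred: 9+8-4=13
Step 2: prey: 38+19-14=43; pred: 13+14-6=21
Step 3: prey: 43+21-27=37; pred: 21+27-10=38
Step 4: prey: 37+18-42=13; pred: 38+42-19=61
Step 5: prey: 13+6-23=0; pred: 61+23-30=54
Step 6: prey: 0+0-0=0; pred: 54+0-27=27
Step 7: prey: 0+0-0=0; pred: 27+0-13=14

Answer: 0 14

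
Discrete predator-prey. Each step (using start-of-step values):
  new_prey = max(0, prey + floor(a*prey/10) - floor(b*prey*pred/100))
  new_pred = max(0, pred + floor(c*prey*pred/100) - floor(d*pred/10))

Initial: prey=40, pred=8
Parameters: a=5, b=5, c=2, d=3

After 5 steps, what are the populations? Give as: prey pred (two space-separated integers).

Answer: 0 25

Derivation:
Step 1: prey: 40+20-16=44; pred: 8+6-2=12
Step 2: prey: 44+22-26=40; pred: 12+10-3=19
Step 3: prey: 40+20-38=22; pred: 19+15-5=29
Step 4: prey: 22+11-31=2; pred: 29+12-8=33
Step 5: prey: 2+1-3=0; pred: 33+1-9=25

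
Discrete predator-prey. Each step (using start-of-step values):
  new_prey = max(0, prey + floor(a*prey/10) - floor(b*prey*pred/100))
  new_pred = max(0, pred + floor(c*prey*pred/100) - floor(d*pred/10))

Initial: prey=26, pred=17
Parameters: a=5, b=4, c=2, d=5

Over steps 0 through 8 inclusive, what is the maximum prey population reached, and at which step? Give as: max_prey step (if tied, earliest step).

Answer: 27 8

Derivation:
Step 1: prey: 26+13-17=22; pred: 17+8-8=17
Step 2: prey: 22+11-14=19; pred: 17+7-8=16
Step 3: prey: 19+9-12=16; pred: 16+6-8=14
Step 4: prey: 16+8-8=16; pred: 14+4-7=11
Step 5: prey: 16+8-7=17; pred: 11+3-5=9
Step 6: prey: 17+8-6=19; pred: 9+3-4=8
Step 7: prey: 19+9-6=22; pred: 8+3-4=7
Step 8: prey: 22+11-6=27; pred: 7+3-3=7
Max prey = 27 at step 8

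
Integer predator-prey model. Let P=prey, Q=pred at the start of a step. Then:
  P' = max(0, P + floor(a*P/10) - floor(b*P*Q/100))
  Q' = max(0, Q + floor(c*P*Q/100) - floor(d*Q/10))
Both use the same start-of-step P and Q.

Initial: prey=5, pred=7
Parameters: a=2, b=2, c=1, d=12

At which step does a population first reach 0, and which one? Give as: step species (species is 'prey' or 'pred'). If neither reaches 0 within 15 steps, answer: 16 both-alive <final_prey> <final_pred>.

Answer: 1 pred

Derivation:
Step 1: prey: 5+1-0=6; pred: 7+0-8=0
First extinction: pred at step 1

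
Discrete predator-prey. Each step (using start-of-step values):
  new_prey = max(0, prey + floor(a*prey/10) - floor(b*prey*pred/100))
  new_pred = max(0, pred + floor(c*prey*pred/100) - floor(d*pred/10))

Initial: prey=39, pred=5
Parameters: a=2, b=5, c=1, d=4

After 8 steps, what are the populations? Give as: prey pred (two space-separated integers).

Answer: 37 4

Derivation:
Step 1: prey: 39+7-9=37; pred: 5+1-2=4
Step 2: prey: 37+7-7=37; pred: 4+1-1=4
Step 3: prey: 37+7-7=37; pred: 4+1-1=4
Step 4: prey: 37+7-7=37; pred: 4+1-1=4
Step 5: prey: 37+7-7=37; pred: 4+1-1=4
Step 6: prey: 37+7-7=37; pred: 4+1-1=4
Step 7: prey: 37+7-7=37; pred: 4+1-1=4
Step 8: prey: 37+7-7=37; pred: 4+1-1=4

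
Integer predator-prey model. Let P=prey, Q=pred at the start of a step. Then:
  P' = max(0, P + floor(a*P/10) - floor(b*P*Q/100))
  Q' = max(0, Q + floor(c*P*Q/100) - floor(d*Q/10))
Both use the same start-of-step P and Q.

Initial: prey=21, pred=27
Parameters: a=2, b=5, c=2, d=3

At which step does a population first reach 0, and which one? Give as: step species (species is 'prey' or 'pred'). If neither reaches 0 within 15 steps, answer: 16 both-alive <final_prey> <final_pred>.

Step 1: prey: 21+4-28=0; pred: 27+11-8=30
First extinction: prey at step 1

Answer: 1 prey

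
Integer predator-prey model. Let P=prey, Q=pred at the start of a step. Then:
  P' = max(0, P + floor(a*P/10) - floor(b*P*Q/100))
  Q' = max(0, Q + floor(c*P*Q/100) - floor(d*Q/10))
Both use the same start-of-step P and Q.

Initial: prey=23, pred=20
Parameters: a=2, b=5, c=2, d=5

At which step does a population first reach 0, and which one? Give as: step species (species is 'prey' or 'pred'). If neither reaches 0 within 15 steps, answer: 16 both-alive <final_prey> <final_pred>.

Step 1: prey: 23+4-23=4; pred: 20+9-10=19
Step 2: prey: 4+0-3=1; pred: 19+1-9=11
Step 3: prey: 1+0-0=1; pred: 11+0-5=6
Step 4: prey: 1+0-0=1; pred: 6+0-3=3
Step 5: prey: 1+0-0=1; pred: 3+0-1=2
Step 6: prey: 1+0-0=1; pred: 2+0-1=1
Step 7: prey: 1+0-0=1; pred: 1+0-0=1
Steps 8-15: state stable at prey=1, pred=1 (no change)
No extinction within 15 steps

Answer: 16 both-alive 1 1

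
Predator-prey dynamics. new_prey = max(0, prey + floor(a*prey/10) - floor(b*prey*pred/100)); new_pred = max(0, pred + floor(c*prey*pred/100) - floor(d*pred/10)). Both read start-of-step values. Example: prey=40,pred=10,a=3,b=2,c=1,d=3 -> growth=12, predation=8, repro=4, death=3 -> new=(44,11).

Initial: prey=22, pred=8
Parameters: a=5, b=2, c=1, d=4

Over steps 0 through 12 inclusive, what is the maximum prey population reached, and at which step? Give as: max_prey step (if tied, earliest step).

Step 1: prey: 22+11-3=30; pred: 8+1-3=6
Step 2: prey: 30+15-3=42; pred: 6+1-2=5
Step 3: prey: 42+21-4=59; pred: 5+2-2=5
Step 4: prey: 59+29-5=83; pred: 5+2-2=5
Step 5: prey: 83+41-8=116; pred: 5+4-2=7
Step 6: prey: 116+58-16=158; pred: 7+8-2=13
Step 7: prey: 158+79-41=196; pred: 13+20-5=28
Step 8: prey: 196+98-109=185; pred: 28+54-11=71
Step 9: prey: 185+92-262=15; pred: 71+131-28=174
Step 10: prey: 15+7-52=0; pred: 174+26-69=131
Step 11: prey: 0+0-0=0; pred: 131+0-52=79
Step 12: prey: 0+0-0=0; pred: 79+0-31=48
Max prey = 196 at step 7

Answer: 196 7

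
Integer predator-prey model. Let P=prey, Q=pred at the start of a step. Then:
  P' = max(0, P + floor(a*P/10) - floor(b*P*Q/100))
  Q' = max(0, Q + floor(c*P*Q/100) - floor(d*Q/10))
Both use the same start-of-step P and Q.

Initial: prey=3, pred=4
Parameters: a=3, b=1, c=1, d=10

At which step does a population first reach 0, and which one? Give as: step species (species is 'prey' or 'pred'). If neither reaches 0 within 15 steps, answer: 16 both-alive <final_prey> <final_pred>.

Answer: 1 pred

Derivation:
Step 1: prey: 3+0-0=3; pred: 4+0-4=0
First extinction: pred at step 1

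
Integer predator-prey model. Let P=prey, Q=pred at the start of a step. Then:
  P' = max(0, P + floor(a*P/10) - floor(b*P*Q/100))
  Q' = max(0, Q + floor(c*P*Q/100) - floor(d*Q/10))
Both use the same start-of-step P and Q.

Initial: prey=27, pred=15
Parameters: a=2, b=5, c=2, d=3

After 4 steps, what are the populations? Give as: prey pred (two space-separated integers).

Step 1: prey: 27+5-20=12; pred: 15+8-4=19
Step 2: prey: 12+2-11=3; pred: 19+4-5=18
Step 3: prey: 3+0-2=1; pred: 18+1-5=14
Step 4: prey: 1+0-0=1; pred: 14+0-4=10

Answer: 1 10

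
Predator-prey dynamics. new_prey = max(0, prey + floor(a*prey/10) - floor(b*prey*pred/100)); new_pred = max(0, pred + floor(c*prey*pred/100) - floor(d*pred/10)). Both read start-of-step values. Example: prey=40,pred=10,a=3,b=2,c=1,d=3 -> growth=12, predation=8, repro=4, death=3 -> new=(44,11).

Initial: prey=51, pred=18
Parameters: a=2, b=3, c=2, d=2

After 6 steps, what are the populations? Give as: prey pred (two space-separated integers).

Answer: 0 24

Derivation:
Step 1: prey: 51+10-27=34; pred: 18+18-3=33
Step 2: prey: 34+6-33=7; pred: 33+22-6=49
Step 3: prey: 7+1-10=0; pred: 49+6-9=46
Step 4: prey: 0+0-0=0; pred: 46+0-9=37
Step 5: prey: 0+0-0=0; pred: 37+0-7=30
Step 6: prey: 0+0-0=0; pred: 30+0-6=24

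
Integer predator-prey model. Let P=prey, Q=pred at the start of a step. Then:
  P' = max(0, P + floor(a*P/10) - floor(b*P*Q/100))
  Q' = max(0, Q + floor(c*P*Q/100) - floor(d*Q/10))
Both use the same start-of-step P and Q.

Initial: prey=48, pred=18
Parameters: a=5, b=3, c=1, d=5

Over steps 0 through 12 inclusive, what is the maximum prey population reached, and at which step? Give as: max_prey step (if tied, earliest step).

Answer: 58 7

Derivation:
Step 1: prey: 48+24-25=47; pred: 18+8-9=17
Step 2: prey: 47+23-23=47; pred: 17+7-8=16
Step 3: prey: 47+23-22=48; pred: 16+7-8=15
Step 4: prey: 48+24-21=51; pred: 15+7-7=15
Step 5: prey: 51+25-22=54; pred: 15+7-7=15
Step 6: prey: 54+27-24=57; pred: 15+8-7=16
Step 7: prey: 57+28-27=58; pred: 16+9-8=17
Step 8: prey: 58+29-29=58; pred: 17+9-8=18
Step 9: prey: 58+29-31=56; pred: 18+10-9=19
Step 10: prey: 56+28-31=53; pred: 19+10-9=20
Step 11: prey: 53+26-31=48; pred: 20+10-10=20
Step 12: prey: 48+24-28=44; pred: 20+9-10=19
Max prey = 58 at step 7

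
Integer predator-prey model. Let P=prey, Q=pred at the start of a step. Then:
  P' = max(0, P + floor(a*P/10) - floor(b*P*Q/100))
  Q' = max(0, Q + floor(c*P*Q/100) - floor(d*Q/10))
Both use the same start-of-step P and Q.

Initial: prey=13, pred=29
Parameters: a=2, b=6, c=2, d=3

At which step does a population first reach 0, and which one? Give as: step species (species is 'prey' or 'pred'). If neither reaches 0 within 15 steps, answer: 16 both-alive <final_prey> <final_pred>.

Answer: 1 prey

Derivation:
Step 1: prey: 13+2-22=0; pred: 29+7-8=28
First extinction: prey at step 1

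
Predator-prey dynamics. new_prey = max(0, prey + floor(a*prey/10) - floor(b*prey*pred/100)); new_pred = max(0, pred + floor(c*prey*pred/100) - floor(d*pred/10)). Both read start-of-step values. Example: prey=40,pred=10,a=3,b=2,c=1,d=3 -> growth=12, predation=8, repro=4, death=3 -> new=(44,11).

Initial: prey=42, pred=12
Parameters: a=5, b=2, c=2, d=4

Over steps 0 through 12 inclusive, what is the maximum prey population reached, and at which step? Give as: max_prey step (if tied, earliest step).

Step 1: prey: 42+21-10=53; pred: 12+10-4=18
Step 2: prey: 53+26-19=60; pred: 18+19-7=30
Step 3: prey: 60+30-36=54; pred: 30+36-12=54
Step 4: prey: 54+27-58=23; pred: 54+58-21=91
Step 5: prey: 23+11-41=0; pred: 91+41-36=96
Step 6: prey: 0+0-0=0; pred: 96+0-38=58
Step 7: prey: 0+0-0=0; pred: 58+0-23=35
Step 8: prey: 0+0-0=0; pred: 35+0-14=21
Step 9: prey: 0+0-0=0; pred: 21+0-8=13
Step 10: prey: 0+0-0=0; pred: 13+0-5=8
Step 11: prey: 0+0-0=0; pred: 8+0-3=5
Step 12: prey: 0+0-0=0; pred: 5+0-2=3
Max prey = 60 at step 2

Answer: 60 2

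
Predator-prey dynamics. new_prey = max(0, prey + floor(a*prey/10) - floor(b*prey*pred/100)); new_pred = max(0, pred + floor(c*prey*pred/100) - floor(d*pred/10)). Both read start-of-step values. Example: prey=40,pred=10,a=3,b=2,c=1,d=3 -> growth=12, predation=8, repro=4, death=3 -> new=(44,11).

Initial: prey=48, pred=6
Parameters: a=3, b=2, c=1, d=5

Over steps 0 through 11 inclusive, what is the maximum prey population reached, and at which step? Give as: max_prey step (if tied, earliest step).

Answer: 126 6

Derivation:
Step 1: prey: 48+14-5=57; pred: 6+2-3=5
Step 2: prey: 57+17-5=69; pred: 5+2-2=5
Step 3: prey: 69+20-6=83; pred: 5+3-2=6
Step 4: prey: 83+24-9=98; pred: 6+4-3=7
Step 5: prey: 98+29-13=114; pred: 7+6-3=10
Step 6: prey: 114+34-22=126; pred: 10+11-5=16
Step 7: prey: 126+37-40=123; pred: 16+20-8=28
Step 8: prey: 123+36-68=91; pred: 28+34-14=48
Step 9: prey: 91+27-87=31; pred: 48+43-24=67
Step 10: prey: 31+9-41=0; pred: 67+20-33=54
Step 11: prey: 0+0-0=0; pred: 54+0-27=27
Max prey = 126 at step 6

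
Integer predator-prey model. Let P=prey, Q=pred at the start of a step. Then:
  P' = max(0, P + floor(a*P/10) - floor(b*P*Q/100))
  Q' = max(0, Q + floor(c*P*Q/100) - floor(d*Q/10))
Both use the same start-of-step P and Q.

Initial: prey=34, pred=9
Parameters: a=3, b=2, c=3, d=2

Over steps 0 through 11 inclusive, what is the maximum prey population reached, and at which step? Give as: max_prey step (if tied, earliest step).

Step 1: prey: 34+10-6=38; pred: 9+9-1=17
Step 2: prey: 38+11-12=37; pred: 17+19-3=33
Step 3: prey: 37+11-24=24; pred: 33+36-6=63
Step 4: prey: 24+7-30=1; pred: 63+45-12=96
Step 5: prey: 1+0-1=0; pred: 96+2-19=79
Step 6: prey: 0+0-0=0; pred: 79+0-15=64
Step 7: prey: 0+0-0=0; pred: 64+0-12=52
Step 8: prey: 0+0-0=0; pred: 52+0-10=42
Step 9: prey: 0+0-0=0; pred: 42+0-8=34
Step 10: prey: 0+0-0=0; pred: 34+0-6=28
Step 11: prey: 0+0-0=0; pred: 28+0-5=23
Max prey = 38 at step 1

Answer: 38 1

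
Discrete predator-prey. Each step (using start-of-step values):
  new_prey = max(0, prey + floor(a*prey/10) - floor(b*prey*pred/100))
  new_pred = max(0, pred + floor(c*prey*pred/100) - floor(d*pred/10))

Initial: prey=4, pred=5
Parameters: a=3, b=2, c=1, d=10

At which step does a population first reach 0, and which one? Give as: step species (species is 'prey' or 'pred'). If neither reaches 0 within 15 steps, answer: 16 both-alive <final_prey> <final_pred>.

Step 1: prey: 4+1-0=5; pred: 5+0-5=0
First extinction: pred at step 1

Answer: 1 pred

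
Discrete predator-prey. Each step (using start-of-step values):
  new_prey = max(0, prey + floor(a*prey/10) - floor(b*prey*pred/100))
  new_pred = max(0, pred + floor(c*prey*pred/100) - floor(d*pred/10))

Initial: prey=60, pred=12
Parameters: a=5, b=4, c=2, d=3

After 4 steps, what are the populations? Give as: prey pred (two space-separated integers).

Answer: 0 45

Derivation:
Step 1: prey: 60+30-28=62; pred: 12+14-3=23
Step 2: prey: 62+31-57=36; pred: 23+28-6=45
Step 3: prey: 36+18-64=0; pred: 45+32-13=64
Step 4: prey: 0+0-0=0; pred: 64+0-19=45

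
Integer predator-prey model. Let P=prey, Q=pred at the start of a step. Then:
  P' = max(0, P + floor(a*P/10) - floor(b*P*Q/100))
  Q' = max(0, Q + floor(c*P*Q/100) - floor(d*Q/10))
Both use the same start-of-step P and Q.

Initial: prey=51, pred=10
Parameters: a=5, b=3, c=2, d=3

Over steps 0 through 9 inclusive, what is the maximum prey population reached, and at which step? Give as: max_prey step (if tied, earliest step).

Step 1: prey: 51+25-15=61; pred: 10+10-3=17
Step 2: prey: 61+30-31=60; pred: 17+20-5=32
Step 3: prey: 60+30-57=33; pred: 32+38-9=61
Step 4: prey: 33+16-60=0; pred: 61+40-18=83
Step 5: prey: 0+0-0=0; pred: 83+0-24=59
Step 6: prey: 0+0-0=0; pred: 59+0-17=42
Step 7: prey: 0+0-0=0; pred: 42+0-12=30
Step 8: prey: 0+0-0=0; pred: 30+0-9=21
Step 9: prey: 0+0-0=0; pred: 21+0-6=15
Max prey = 61 at step 1

Answer: 61 1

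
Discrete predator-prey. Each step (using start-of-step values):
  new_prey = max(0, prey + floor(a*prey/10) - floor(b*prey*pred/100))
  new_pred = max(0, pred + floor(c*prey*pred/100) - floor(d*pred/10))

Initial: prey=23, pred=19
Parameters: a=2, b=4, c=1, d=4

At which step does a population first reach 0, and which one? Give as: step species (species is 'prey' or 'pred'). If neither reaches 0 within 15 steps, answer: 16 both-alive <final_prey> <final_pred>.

Answer: 16 both-alive 19 2

Derivation:
Step 1: prey: 23+4-17=10; pred: 19+4-7=16
Step 2: prey: 10+2-6=6; pred: 16+1-6=11
Step 3: prey: 6+1-2=5; pred: 11+0-4=7
Step 4: prey: 5+1-1=5; pred: 7+0-2=5
Step 5: prey: 5+1-1=5; pred: 5+0-2=3
Step 6: prey: 5+1-0=6; pred: 3+0-1=2
Step 7: prey: 6+1-0=7; pred: 2+0-0=2
Step 8: prey: 7+1-0=8; pred: 2+0-0=2
Step 9: prey: 8+1-0=9; pred: 2+0-0=2
Step 10: prey: 9+1-0=10; pred: 2+0-0=2
Step 11: prey: 10+2-0=12; pred: 2+0-0=2
Step 12: prey: 12+2-0=14; pred: 2+0-0=2
Step 13: prey: 14+2-1=15; pred: 2+0-0=2
Step 14: prey: 15+3-1=17; pred: 2+0-0=2
Step 15: prey: 17+3-1=19; pred: 2+0-0=2
No extinction within 15 steps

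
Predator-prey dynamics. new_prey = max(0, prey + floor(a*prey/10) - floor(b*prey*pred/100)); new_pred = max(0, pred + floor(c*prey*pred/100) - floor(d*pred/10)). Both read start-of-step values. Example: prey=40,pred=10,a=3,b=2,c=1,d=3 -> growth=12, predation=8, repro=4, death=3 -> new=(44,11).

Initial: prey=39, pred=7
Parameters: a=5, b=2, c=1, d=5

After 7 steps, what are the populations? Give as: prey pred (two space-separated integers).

Answer: 106 112

Derivation:
Step 1: prey: 39+19-5=53; pred: 7+2-3=6
Step 2: prey: 53+26-6=73; pred: 6+3-3=6
Step 3: prey: 73+36-8=101; pred: 6+4-3=7
Step 4: prey: 101+50-14=137; pred: 7+7-3=11
Step 5: prey: 137+68-30=175; pred: 11+15-5=21
Step 6: prey: 175+87-73=189; pred: 21+36-10=47
Step 7: prey: 189+94-177=106; pred: 47+88-23=112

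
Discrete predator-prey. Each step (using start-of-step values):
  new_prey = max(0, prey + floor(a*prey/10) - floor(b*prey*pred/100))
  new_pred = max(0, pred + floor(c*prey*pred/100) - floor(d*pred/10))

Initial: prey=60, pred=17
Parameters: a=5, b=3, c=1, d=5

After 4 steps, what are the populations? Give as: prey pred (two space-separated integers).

Answer: 41 21

Derivation:
Step 1: prey: 60+30-30=60; pred: 17+10-8=19
Step 2: prey: 60+30-34=56; pred: 19+11-9=21
Step 3: prey: 56+28-35=49; pred: 21+11-10=22
Step 4: prey: 49+24-32=41; pred: 22+10-11=21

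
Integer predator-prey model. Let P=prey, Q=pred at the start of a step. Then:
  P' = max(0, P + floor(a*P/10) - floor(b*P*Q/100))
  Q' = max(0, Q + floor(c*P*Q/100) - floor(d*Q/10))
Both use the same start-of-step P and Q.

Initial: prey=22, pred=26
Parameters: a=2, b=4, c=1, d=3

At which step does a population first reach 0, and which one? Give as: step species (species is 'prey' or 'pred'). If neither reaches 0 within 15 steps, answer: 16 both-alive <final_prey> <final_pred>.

Step 1: prey: 22+4-22=4; pred: 26+5-7=24
Step 2: prey: 4+0-3=1; pred: 24+0-7=17
Step 3: prey: 1+0-0=1; pred: 17+0-5=12
Step 4: prey: 1+0-0=1; pred: 12+0-3=9
Step 5: prey: 1+0-0=1; pred: 9+0-2=7
Step 6: prey: 1+0-0=1; pred: 7+0-2=5
Step 7: prey: 1+0-0=1; pred: 5+0-1=4
Step 8: prey: 1+0-0=1; pred: 4+0-1=3
Step 9: prey: 1+0-0=1; pred: 3+0-0=3
Steps 10-15: state stable at prey=1, pred=3 (no change)
No extinction within 15 steps

Answer: 16 both-alive 1 3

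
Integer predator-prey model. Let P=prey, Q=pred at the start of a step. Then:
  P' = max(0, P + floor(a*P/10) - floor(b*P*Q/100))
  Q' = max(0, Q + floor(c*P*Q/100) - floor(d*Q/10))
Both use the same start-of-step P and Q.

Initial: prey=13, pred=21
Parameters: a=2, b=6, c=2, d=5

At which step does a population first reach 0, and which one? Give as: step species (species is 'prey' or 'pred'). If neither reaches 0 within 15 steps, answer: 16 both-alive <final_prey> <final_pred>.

Answer: 1 prey

Derivation:
Step 1: prey: 13+2-16=0; pred: 21+5-10=16
First extinction: prey at step 1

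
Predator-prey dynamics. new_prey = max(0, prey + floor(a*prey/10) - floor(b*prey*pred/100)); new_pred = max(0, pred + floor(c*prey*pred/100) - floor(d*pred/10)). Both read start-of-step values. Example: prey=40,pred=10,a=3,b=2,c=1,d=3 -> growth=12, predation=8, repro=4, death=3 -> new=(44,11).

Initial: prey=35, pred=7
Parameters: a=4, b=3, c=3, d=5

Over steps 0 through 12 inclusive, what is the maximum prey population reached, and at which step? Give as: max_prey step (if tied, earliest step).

Answer: 45 2

Derivation:
Step 1: prey: 35+14-7=42; pred: 7+7-3=11
Step 2: prey: 42+16-13=45; pred: 11+13-5=19
Step 3: prey: 45+18-25=38; pred: 19+25-9=35
Step 4: prey: 38+15-39=14; pred: 35+39-17=57
Step 5: prey: 14+5-23=0; pred: 57+23-28=52
Step 6: prey: 0+0-0=0; pred: 52+0-26=26
Step 7: prey: 0+0-0=0; pred: 26+0-13=13
Step 8: prey: 0+0-0=0; pred: 13+0-6=7
Step 9: prey: 0+0-0=0; pred: 7+0-3=4
Step 10: prey: 0+0-0=0; pred: 4+0-2=2
Step 11: prey: 0+0-0=0; pred: 2+0-1=1
Step 12: prey: 0+0-0=0; pred: 1+0-0=1
Max prey = 45 at step 2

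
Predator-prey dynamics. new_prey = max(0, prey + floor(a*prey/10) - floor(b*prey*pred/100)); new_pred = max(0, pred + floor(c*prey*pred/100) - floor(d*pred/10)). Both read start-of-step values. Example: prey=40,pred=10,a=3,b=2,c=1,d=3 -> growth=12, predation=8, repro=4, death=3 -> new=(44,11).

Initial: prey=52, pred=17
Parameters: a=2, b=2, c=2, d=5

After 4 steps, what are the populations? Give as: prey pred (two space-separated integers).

Step 1: prey: 52+10-17=45; pred: 17+17-8=26
Step 2: prey: 45+9-23=31; pred: 26+23-13=36
Step 3: prey: 31+6-22=15; pred: 36+22-18=40
Step 4: prey: 15+3-12=6; pred: 40+12-20=32

Answer: 6 32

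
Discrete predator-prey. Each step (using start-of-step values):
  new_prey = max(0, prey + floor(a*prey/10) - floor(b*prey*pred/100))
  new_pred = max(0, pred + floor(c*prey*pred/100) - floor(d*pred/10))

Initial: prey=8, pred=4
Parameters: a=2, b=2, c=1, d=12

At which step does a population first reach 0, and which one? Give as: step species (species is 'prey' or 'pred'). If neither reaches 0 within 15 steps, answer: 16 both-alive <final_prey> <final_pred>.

Step 1: prey: 8+1-0=9; pred: 4+0-4=0
First extinction: pred at step 1

Answer: 1 pred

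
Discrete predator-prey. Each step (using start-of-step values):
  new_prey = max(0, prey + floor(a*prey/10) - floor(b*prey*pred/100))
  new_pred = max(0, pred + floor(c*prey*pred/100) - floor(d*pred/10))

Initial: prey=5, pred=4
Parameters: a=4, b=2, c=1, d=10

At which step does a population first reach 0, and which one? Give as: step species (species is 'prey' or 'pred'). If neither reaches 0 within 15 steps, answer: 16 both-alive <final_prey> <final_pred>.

Step 1: prey: 5+2-0=7; pred: 4+0-4=0
First extinction: pred at step 1

Answer: 1 pred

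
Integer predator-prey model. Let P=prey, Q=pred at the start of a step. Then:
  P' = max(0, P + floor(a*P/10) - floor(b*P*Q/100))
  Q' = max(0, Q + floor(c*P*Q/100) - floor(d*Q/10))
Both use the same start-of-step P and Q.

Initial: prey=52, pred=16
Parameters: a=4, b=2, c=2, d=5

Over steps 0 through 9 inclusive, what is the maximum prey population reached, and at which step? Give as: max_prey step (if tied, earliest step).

Answer: 56 1

Derivation:
Step 1: prey: 52+20-16=56; pred: 16+16-8=24
Step 2: prey: 56+22-26=52; pred: 24+26-12=38
Step 3: prey: 52+20-39=33; pred: 38+39-19=58
Step 4: prey: 33+13-38=8; pred: 58+38-29=67
Step 5: prey: 8+3-10=1; pred: 67+10-33=44
Step 6: prey: 1+0-0=1; pred: 44+0-22=22
Step 7: prey: 1+0-0=1; pred: 22+0-11=11
Step 8: prey: 1+0-0=1; pred: 11+0-5=6
Step 9: prey: 1+0-0=1; pred: 6+0-3=3
Max prey = 56 at step 1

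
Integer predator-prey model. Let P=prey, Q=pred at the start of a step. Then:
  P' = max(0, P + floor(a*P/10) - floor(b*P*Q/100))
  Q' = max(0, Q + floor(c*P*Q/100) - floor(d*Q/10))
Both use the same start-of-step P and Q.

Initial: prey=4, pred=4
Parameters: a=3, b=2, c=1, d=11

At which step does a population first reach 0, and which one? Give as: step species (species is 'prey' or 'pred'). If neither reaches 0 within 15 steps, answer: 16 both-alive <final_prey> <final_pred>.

Answer: 1 pred

Derivation:
Step 1: prey: 4+1-0=5; pred: 4+0-4=0
First extinction: pred at step 1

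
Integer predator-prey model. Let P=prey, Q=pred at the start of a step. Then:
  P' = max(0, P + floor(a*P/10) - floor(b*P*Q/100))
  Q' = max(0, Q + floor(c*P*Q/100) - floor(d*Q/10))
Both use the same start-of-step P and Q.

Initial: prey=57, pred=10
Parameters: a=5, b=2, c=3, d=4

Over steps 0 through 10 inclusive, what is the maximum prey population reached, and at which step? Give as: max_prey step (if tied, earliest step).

Step 1: prey: 57+28-11=74; pred: 10+17-4=23
Step 2: prey: 74+37-34=77; pred: 23+51-9=65
Step 3: prey: 77+38-100=15; pred: 65+150-26=189
Step 4: prey: 15+7-56=0; pred: 189+85-75=199
Step 5: prey: 0+0-0=0; pred: 199+0-79=120
Step 6: prey: 0+0-0=0; pred: 120+0-48=72
Step 7: prey: 0+0-0=0; pred: 72+0-28=44
Step 8: prey: 0+0-0=0; pred: 44+0-17=27
Step 9: prey: 0+0-0=0; pred: 27+0-10=17
Step 10: prey: 0+0-0=0; pred: 17+0-6=11
Max prey = 77 at step 2

Answer: 77 2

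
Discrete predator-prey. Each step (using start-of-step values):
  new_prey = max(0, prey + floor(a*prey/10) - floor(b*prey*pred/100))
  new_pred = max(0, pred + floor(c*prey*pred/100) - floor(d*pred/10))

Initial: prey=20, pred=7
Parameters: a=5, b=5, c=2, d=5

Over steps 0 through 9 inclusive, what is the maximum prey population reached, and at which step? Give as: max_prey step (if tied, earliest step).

Step 1: prey: 20+10-7=23; pred: 7+2-3=6
Step 2: prey: 23+11-6=28; pred: 6+2-3=5
Step 3: prey: 28+14-7=35; pred: 5+2-2=5
Step 4: prey: 35+17-8=44; pred: 5+3-2=6
Step 5: prey: 44+22-13=53; pred: 6+5-3=8
Step 6: prey: 53+26-21=58; pred: 8+8-4=12
Step 7: prey: 58+29-34=53; pred: 12+13-6=19
Step 8: prey: 53+26-50=29; pred: 19+20-9=30
Step 9: prey: 29+14-43=0; pred: 30+17-15=32
Max prey = 58 at step 6

Answer: 58 6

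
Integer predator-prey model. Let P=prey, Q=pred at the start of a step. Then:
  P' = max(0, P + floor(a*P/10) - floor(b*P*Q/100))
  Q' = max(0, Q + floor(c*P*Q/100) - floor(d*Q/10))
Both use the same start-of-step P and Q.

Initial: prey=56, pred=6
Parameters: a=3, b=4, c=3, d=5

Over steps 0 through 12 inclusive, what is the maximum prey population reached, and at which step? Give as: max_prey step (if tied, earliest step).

Step 1: prey: 56+16-13=59; pred: 6+10-3=13
Step 2: prey: 59+17-30=46; pred: 13+23-6=30
Step 3: prey: 46+13-55=4; pred: 30+41-15=56
Step 4: prey: 4+1-8=0; pred: 56+6-28=34
Step 5: prey: 0+0-0=0; pred: 34+0-17=17
Step 6: prey: 0+0-0=0; pred: 17+0-8=9
Step 7: prey: 0+0-0=0; pred: 9+0-4=5
Step 8: prey: 0+0-0=0; pred: 5+0-2=3
Step 9: prey: 0+0-0=0; pred: 3+0-1=2
Step 10: prey: 0+0-0=0; pred: 2+0-1=1
Step 11: prey: 0+0-0=0; pred: 1+0-0=1
Step 12: prey: 0+0-0=0; pred: 1+0-0=1
Max prey = 59 at step 1

Answer: 59 1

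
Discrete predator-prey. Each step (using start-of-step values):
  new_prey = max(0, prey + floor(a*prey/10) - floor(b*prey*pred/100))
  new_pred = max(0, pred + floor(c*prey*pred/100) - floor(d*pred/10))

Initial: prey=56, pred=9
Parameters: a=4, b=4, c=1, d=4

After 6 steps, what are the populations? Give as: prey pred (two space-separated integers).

Answer: 23 14

Derivation:
Step 1: prey: 56+22-20=58; pred: 9+5-3=11
Step 2: prey: 58+23-25=56; pred: 11+6-4=13
Step 3: prey: 56+22-29=49; pred: 13+7-5=15
Step 4: prey: 49+19-29=39; pred: 15+7-6=16
Step 5: prey: 39+15-24=30; pred: 16+6-6=16
Step 6: prey: 30+12-19=23; pred: 16+4-6=14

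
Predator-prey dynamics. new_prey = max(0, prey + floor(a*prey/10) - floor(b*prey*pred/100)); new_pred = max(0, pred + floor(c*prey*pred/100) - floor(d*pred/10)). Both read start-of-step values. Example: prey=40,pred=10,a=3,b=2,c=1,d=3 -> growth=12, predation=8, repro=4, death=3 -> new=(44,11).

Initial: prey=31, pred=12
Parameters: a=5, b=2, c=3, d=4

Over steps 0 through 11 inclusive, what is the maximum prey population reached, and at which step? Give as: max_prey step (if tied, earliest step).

Step 1: prey: 31+15-7=39; pred: 12+11-4=19
Step 2: prey: 39+19-14=44; pred: 19+22-7=34
Step 3: prey: 44+22-29=37; pred: 34+44-13=65
Step 4: prey: 37+18-48=7; pred: 65+72-26=111
Step 5: prey: 7+3-15=0; pred: 111+23-44=90
Step 6: prey: 0+0-0=0; pred: 90+0-36=54
Step 7: prey: 0+0-0=0; pred: 54+0-21=33
Step 8: prey: 0+0-0=0; pred: 33+0-13=20
Step 9: prey: 0+0-0=0; pred: 20+0-8=12
Step 10: prey: 0+0-0=0; pred: 12+0-4=8
Step 11: prey: 0+0-0=0; pred: 8+0-3=5
Max prey = 44 at step 2

Answer: 44 2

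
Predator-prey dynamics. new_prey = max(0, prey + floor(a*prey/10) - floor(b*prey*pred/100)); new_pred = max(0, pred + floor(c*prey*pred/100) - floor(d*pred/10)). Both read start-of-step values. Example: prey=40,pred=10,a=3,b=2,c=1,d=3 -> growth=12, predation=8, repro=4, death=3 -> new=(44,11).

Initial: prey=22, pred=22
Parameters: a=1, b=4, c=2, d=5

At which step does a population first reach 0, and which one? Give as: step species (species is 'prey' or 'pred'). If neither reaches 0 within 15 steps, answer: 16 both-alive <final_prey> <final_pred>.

Step 1: prey: 22+2-19=5; pred: 22+9-11=20
Step 2: prey: 5+0-4=1; pred: 20+2-10=12
Step 3: prey: 1+0-0=1; pred: 12+0-6=6
Step 4: prey: 1+0-0=1; pred: 6+0-3=3
Step 5: prey: 1+0-0=1; pred: 3+0-1=2
Step 6: prey: 1+0-0=1; pred: 2+0-1=1
Step 7: prey: 1+0-0=1; pred: 1+0-0=1
Steps 8-15: state stable at prey=1, pred=1 (no change)
No extinction within 15 steps

Answer: 16 both-alive 1 1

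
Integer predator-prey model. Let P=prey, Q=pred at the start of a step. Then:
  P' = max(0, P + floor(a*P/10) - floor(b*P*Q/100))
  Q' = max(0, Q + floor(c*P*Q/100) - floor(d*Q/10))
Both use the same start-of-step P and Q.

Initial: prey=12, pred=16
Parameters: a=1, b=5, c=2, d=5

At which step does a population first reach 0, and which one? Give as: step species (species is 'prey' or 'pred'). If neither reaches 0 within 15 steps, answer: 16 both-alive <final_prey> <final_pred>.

Answer: 16 both-alive 2 1

Derivation:
Step 1: prey: 12+1-9=4; pred: 16+3-8=11
Step 2: prey: 4+0-2=2; pred: 11+0-5=6
Step 3: prey: 2+0-0=2; pred: 6+0-3=3
Step 4: prey: 2+0-0=2; pred: 3+0-1=2
Step 5: prey: 2+0-0=2; pred: 2+0-1=1
Step 6: prey: 2+0-0=2; pred: 1+0-0=1
Steps 7-15: state stable at prey=2, pred=1 (no change)
No extinction within 15 steps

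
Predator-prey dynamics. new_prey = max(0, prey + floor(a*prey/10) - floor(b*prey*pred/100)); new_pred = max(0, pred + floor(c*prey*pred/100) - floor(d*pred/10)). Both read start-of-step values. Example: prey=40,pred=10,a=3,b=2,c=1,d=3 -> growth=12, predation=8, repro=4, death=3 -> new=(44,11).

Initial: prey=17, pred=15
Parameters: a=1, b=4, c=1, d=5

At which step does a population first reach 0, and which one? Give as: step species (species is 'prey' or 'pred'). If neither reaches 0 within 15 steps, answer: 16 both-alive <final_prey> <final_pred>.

Step 1: prey: 17+1-10=8; pred: 15+2-7=10
Step 2: prey: 8+0-3=5; pred: 10+0-5=5
Step 3: prey: 5+0-1=4; pred: 5+0-2=3
Step 4: prey: 4+0-0=4; pred: 3+0-1=2
Step 5: prey: 4+0-0=4; pred: 2+0-1=1
Step 6: prey: 4+0-0=4; pred: 1+0-0=1
Steps 7-15: state stable at prey=4, pred=1 (no change)
No extinction within 15 steps

Answer: 16 both-alive 4 1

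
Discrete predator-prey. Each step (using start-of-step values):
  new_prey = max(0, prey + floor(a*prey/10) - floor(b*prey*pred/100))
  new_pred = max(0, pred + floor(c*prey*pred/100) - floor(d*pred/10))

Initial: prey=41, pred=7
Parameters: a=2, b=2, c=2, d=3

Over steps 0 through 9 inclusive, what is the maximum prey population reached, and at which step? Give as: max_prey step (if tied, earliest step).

Step 1: prey: 41+8-5=44; pred: 7+5-2=10
Step 2: prey: 44+8-8=44; pred: 10+8-3=15
Step 3: prey: 44+8-13=39; pred: 15+13-4=24
Step 4: prey: 39+7-18=28; pred: 24+18-7=35
Step 5: prey: 28+5-19=14; pred: 35+19-10=44
Step 6: prey: 14+2-12=4; pred: 44+12-13=43
Step 7: prey: 4+0-3=1; pred: 43+3-12=34
Step 8: prey: 1+0-0=1; pred: 34+0-10=24
Step 9: prey: 1+0-0=1; pred: 24+0-7=17
Max prey = 44 at step 1

Answer: 44 1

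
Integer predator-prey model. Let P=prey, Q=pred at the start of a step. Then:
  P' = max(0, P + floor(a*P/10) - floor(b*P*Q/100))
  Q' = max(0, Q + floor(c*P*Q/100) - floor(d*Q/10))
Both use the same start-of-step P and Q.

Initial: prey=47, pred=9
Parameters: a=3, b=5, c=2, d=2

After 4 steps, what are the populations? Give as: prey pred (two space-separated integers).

Step 1: prey: 47+14-21=40; pred: 9+8-1=16
Step 2: prey: 40+12-32=20; pred: 16+12-3=25
Step 3: prey: 20+6-25=1; pred: 25+10-5=30
Step 4: prey: 1+0-1=0; pred: 30+0-6=24

Answer: 0 24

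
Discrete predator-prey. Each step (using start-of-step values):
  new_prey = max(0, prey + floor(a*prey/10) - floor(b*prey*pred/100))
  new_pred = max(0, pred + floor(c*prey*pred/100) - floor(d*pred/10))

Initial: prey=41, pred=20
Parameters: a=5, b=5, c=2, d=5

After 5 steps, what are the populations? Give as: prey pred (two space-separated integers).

Step 1: prey: 41+20-41=20; pred: 20+16-10=26
Step 2: prey: 20+10-26=4; pred: 26+10-13=23
Step 3: prey: 4+2-4=2; pred: 23+1-11=13
Step 4: prey: 2+1-1=2; pred: 13+0-6=7
Step 5: prey: 2+1-0=3; pred: 7+0-3=4

Answer: 3 4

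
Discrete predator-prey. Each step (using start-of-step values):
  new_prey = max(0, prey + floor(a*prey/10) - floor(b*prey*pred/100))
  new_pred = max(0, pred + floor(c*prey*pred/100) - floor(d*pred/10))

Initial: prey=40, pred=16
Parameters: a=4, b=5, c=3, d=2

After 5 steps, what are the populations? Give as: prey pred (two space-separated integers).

Step 1: prey: 40+16-32=24; pred: 16+19-3=32
Step 2: prey: 24+9-38=0; pred: 32+23-6=49
Step 3: prey: 0+0-0=0; pred: 49+0-9=40
Step 4: prey: 0+0-0=0; pred: 40+0-8=32
Step 5: prey: 0+0-0=0; pred: 32+0-6=26

Answer: 0 26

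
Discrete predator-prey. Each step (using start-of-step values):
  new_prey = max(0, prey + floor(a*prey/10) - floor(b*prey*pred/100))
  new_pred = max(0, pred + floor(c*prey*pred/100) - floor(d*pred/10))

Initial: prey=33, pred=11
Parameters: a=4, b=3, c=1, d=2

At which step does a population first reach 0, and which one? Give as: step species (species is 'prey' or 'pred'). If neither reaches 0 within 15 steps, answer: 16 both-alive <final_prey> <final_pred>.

Answer: 16 both-alive 8 7

Derivation:
Step 1: prey: 33+13-10=36; pred: 11+3-2=12
Step 2: prey: 36+14-12=38; pred: 12+4-2=14
Step 3: prey: 38+15-15=38; pred: 14+5-2=17
Step 4: prey: 38+15-19=34; pred: 17+6-3=20
Step 5: prey: 34+13-20=27; pred: 20+6-4=22
Step 6: prey: 27+10-17=20; pred: 22+5-4=23
Step 7: prey: 20+8-13=15; pred: 23+4-4=23
Step 8: prey: 15+6-10=11; pred: 23+3-4=22
Step 9: prey: 11+4-7=8; pred: 22+2-4=20
Step 10: prey: 8+3-4=7; pred: 20+1-4=17
Step 11: prey: 7+2-3=6; pred: 17+1-3=15
Step 12: prey: 6+2-2=6; pred: 15+0-3=12
Step 13: prey: 6+2-2=6; pred: 12+0-2=10
Step 14: prey: 6+2-1=7; pred: 10+0-2=8
Step 15: prey: 7+2-1=8; pred: 8+0-1=7
No extinction within 15 steps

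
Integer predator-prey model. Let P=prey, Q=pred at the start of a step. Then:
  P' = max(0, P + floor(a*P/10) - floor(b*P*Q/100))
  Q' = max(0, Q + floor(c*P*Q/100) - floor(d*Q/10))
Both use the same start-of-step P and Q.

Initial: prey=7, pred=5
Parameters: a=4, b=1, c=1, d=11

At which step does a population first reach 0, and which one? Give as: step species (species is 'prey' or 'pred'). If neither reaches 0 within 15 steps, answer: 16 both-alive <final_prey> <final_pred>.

Step 1: prey: 7+2-0=9; pred: 5+0-5=0
First extinction: pred at step 1

Answer: 1 pred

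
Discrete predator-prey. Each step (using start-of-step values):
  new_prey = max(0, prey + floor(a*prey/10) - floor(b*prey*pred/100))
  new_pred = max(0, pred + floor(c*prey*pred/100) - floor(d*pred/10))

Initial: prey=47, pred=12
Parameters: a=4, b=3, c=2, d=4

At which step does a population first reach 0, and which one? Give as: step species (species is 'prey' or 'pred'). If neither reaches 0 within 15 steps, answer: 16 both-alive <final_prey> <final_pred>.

Step 1: prey: 47+18-16=49; pred: 12+11-4=19
Step 2: prey: 49+19-27=41; pred: 19+18-7=30
Step 3: prey: 41+16-36=21; pred: 30+24-12=42
Step 4: prey: 21+8-26=3; pred: 42+17-16=43
Step 5: prey: 3+1-3=1; pred: 43+2-17=28
Step 6: prey: 1+0-0=1; pred: 28+0-11=17
Step 7: prey: 1+0-0=1; pred: 17+0-6=11
Step 8: prey: 1+0-0=1; pred: 11+0-4=7
Step 9: prey: 1+0-0=1; pred: 7+0-2=5
Step 10: prey: 1+0-0=1; pred: 5+0-2=3
Step 11: prey: 1+0-0=1; pred: 3+0-1=2
Step 12: prey: 1+0-0=1; pred: 2+0-0=2
Steps 13-15: state stable at prey=1, pred=2 (no change)
No extinction within 15 steps

Answer: 16 both-alive 1 2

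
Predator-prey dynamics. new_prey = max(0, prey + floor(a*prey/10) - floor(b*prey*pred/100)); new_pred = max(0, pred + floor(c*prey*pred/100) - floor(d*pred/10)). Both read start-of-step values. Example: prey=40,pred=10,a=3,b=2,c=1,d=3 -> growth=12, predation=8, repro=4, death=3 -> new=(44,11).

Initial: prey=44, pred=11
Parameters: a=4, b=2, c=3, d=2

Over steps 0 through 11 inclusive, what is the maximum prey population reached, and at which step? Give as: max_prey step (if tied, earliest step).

Answer: 52 1

Derivation:
Step 1: prey: 44+17-9=52; pred: 11+14-2=23
Step 2: prey: 52+20-23=49; pred: 23+35-4=54
Step 3: prey: 49+19-52=16; pred: 54+79-10=123
Step 4: prey: 16+6-39=0; pred: 123+59-24=158
Step 5: prey: 0+0-0=0; pred: 158+0-31=127
Step 6: prey: 0+0-0=0; pred: 127+0-25=102
Step 7: prey: 0+0-0=0; pred: 102+0-20=82
Step 8: prey: 0+0-0=0; pred: 82+0-16=66
Step 9: prey: 0+0-0=0; pred: 66+0-13=53
Step 10: prey: 0+0-0=0; pred: 53+0-10=43
Step 11: prey: 0+0-0=0; pred: 43+0-8=35
Max prey = 52 at step 1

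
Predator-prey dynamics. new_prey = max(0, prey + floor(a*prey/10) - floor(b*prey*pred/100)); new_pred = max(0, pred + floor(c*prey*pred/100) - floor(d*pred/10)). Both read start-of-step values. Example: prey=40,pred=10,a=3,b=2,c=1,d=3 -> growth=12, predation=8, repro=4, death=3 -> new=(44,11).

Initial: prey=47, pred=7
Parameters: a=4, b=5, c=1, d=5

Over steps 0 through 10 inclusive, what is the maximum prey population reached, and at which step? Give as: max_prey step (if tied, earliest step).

Answer: 63 6

Derivation:
Step 1: prey: 47+18-16=49; pred: 7+3-3=7
Step 2: prey: 49+19-17=51; pred: 7+3-3=7
Step 3: prey: 51+20-17=54; pred: 7+3-3=7
Step 4: prey: 54+21-18=57; pred: 7+3-3=7
Step 5: prey: 57+22-19=60; pred: 7+3-3=7
Step 6: prey: 60+24-21=63; pred: 7+4-3=8
Step 7: prey: 63+25-25=63; pred: 8+5-4=9
Step 8: prey: 63+25-28=60; pred: 9+5-4=10
Step 9: prey: 60+24-30=54; pred: 10+6-5=11
Step 10: prey: 54+21-29=46; pred: 11+5-5=11
Max prey = 63 at step 6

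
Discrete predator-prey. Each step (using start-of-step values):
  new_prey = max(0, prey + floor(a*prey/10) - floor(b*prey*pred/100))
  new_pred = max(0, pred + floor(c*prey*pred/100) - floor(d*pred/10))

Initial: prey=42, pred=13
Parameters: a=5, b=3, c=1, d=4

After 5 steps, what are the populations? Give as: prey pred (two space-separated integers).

Step 1: prey: 42+21-16=47; pred: 13+5-5=13
Step 2: prey: 47+23-18=52; pred: 13+6-5=14
Step 3: prey: 52+26-21=57; pred: 14+7-5=16
Step 4: prey: 57+28-27=58; pred: 16+9-6=19
Step 5: prey: 58+29-33=54; pred: 19+11-7=23

Answer: 54 23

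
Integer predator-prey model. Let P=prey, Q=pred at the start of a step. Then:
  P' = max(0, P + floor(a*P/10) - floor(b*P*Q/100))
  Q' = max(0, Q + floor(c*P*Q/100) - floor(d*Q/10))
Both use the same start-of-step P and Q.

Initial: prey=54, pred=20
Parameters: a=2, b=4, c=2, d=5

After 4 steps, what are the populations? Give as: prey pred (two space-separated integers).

Answer: 0 8

Derivation:
Step 1: prey: 54+10-43=21; pred: 20+21-10=31
Step 2: prey: 21+4-26=0; pred: 31+13-15=29
Step 3: prey: 0+0-0=0; pred: 29+0-14=15
Step 4: prey: 0+0-0=0; pred: 15+0-7=8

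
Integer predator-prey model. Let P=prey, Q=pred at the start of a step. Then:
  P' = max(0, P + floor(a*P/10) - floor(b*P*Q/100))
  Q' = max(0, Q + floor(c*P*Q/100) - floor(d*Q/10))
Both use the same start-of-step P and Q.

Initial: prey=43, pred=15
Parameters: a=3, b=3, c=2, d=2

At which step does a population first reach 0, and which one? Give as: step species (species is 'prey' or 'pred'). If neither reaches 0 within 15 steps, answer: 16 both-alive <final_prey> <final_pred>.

Answer: 4 prey

Derivation:
Step 1: prey: 43+12-19=36; pred: 15+12-3=24
Step 2: prey: 36+10-25=21; pred: 24+17-4=37
Step 3: prey: 21+6-23=4; pred: 37+15-7=45
Step 4: prey: 4+1-5=0; pred: 45+3-9=39
First extinction: prey at step 4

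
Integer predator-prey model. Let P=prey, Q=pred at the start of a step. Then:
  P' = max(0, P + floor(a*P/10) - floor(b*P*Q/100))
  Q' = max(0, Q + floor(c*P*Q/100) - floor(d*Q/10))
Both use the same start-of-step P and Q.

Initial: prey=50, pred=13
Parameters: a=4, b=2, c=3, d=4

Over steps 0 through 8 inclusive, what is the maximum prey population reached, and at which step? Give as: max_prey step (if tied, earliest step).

Answer: 57 1

Derivation:
Step 1: prey: 50+20-13=57; pred: 13+19-5=27
Step 2: prey: 57+22-30=49; pred: 27+46-10=63
Step 3: prey: 49+19-61=7; pred: 63+92-25=130
Step 4: prey: 7+2-18=0; pred: 130+27-52=105
Step 5: prey: 0+0-0=0; pred: 105+0-42=63
Step 6: prey: 0+0-0=0; pred: 63+0-25=38
Step 7: prey: 0+0-0=0; pred: 38+0-15=23
Step 8: prey: 0+0-0=0; pred: 23+0-9=14
Max prey = 57 at step 1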